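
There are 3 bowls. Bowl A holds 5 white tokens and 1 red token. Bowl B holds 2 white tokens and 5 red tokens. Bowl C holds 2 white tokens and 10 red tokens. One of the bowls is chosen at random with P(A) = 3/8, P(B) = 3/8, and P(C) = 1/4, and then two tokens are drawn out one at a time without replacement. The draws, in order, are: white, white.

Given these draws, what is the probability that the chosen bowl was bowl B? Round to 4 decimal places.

For each hypothesis, P(data | H) works out to: P(data | bowl A) = (5/6)(4/5) = 2/3; P(data | bowl B) = (2/7)(1/6) = 1/21; P(data | bowl C) = (2/12)(1/11) = 1/66.
The prior-weighted likelihoods are 3/8 · 2/3 = 1/4, 3/8 · 1/21 = 1/56, 1/4 · 1/66 = 1/264; these sum to 251/924.
By Bayes' rule, P(bowl B | data) = (1/56) / (251/924) = 33/502.

0.0657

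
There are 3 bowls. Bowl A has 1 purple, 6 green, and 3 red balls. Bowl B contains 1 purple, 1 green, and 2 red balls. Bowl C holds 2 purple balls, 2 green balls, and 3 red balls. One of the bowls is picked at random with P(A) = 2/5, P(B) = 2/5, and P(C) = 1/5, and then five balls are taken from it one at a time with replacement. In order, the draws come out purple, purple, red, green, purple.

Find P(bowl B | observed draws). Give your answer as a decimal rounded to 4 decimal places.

For each hypothesis, P(data | H) works out to: P(data | bowl A) = (1/10)(1/10)(3/10)(6/10)(1/10) = 0.00018; P(data | bowl B) = (1/4)(1/4)(2/4)(1/4)(1/4) = 0.0019531; P(data | bowl C) = (2/7)(2/7)(3/7)(2/7)(2/7) = 0.002856.
The prior-weighted likelihoods are 2/5 · 0.00018 = 7.2e-05, 2/5 · 0.0019531 = 0.00078125, 1/5 · 0.002856 = 0.00057119; with total 0.0014244.
Hence P(bowl B | data) = (0.00078125) / (0.0014244) = 0.54846.

0.5485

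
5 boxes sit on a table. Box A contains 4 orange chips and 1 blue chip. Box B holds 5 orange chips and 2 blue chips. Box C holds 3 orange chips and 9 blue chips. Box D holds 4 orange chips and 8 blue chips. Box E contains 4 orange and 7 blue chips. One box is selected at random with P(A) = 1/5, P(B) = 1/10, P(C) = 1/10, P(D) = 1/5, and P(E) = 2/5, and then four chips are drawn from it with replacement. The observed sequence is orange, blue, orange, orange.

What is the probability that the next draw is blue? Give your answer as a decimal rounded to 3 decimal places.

0.386

For each hypothesis, P(data | H) works out to: P(data | box A) = (4/5)(1/5)(4/5)(4/5) = 0.1024; P(data | box B) = (5/7)(2/7)(5/7)(5/7) = 0.10412; P(data | box C) = (3/12)(9/12)(3/12)(3/12) = 0.011719; P(data | box D) = (4/12)(8/12)(4/12)(4/12) = 0.024691; P(data | box E) = (4/11)(7/11)(4/11)(4/11) = 0.030599.
Weighting by the prior gives 1/5 · 0.1024 = 0.02048, 1/10 · 0.10412 = 0.010412, 1/10 · 0.011719 = 0.0011719, 1/5 · 0.024691 = 0.0049383, 2/5 · 0.030599 = 0.01224; summing to 0.049242.
The posterior is then P(box A | data) = 0.4159, P(box B | data) = 0.21145, P(box C | data) = 0.023798, P(box D | data) = 0.10029, P(box E | data) = 0.24856.
The predictive probability is P(blue next | data) = (1/5)(0.4159) + (2/7)(0.21145) + (3/4)(0.023798) + (2/3)(0.10029) + (7/11)(0.24856) = 0.38648.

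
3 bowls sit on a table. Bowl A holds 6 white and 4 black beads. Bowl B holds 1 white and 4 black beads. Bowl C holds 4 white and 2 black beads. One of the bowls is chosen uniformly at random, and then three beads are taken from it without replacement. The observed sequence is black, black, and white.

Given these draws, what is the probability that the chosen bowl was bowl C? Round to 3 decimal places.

For each hypothesis, P(data | H) works out to: P(data | bowl A) = (4/10)(3/9)(6/8) = 1/10; P(data | bowl B) = (4/5)(3/4)(1/3) = 1/5; P(data | bowl C) = (2/6)(1/5)(4/4) = 1/15.
Multiplying each by its prior: 1/3 · 1/10 = 1/30, 1/3 · 1/5 = 1/15, 1/3 · 1/15 = 1/45; with total 11/90.
Therefore the posterior P(bowl C | data) = (1/45) / (11/90) = 2/11.

0.182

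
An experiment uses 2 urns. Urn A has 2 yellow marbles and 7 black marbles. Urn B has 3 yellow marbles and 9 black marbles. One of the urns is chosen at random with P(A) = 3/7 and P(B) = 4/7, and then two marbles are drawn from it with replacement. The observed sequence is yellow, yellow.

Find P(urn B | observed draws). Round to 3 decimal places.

0.628

The likelihood of the observed sequence under each hypothesis: P(data | urn A) = (2/9)(2/9) = 4/81; P(data | urn B) = (3/12)(3/12) = 1/16.
Multiplying each by its prior: 3/7 · 4/81 = 4/189, 4/7 · 1/16 = 1/28; with total 43/756.
So P(urn B | data) = (1/28) / (43/756) = 27/43.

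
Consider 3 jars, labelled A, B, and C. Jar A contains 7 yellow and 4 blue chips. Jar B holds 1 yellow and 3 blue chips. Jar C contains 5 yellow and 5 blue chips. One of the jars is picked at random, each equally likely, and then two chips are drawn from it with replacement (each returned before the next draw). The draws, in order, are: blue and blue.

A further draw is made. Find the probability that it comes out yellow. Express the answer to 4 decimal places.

For each hypothesis, P(data | H) works out to: P(data | jar A) = (4/11)(4/11) = 0.13223; P(data | jar B) = (3/4)(3/4) = 0.5625; P(data | jar C) = (5/10)(5/10) = 0.25.
Multiplying each by its prior: 1/3 · 0.13223 = 0.044077, 1/3 · 0.5625 = 0.1875, 1/3 · 0.25 = 0.083333; with total 0.31491.
Normalising, the posterior is P(jar A | data) = 0.13997, P(jar B | data) = 0.59541, P(jar C | data) = 0.26463.
Averaging over the posterior, P(yellow next | data) = (7/11)(0.13997) + (1/4)(0.59541) + (1/2)(0.26463) = 0.37023.

0.3702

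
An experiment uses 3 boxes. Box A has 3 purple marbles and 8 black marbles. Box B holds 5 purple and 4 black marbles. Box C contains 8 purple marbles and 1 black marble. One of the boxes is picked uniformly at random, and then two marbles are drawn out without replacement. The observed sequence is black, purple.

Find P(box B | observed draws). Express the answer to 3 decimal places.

0.458

The likelihood of the observed sequence under each hypothesis: P(data | box A) = (8/11)(3/10) = 0.21818; P(data | box B) = (4/9)(5/8) = 0.27778; P(data | box C) = (1/9)(8/8) = 0.11111.
Multiplying each by its prior: 1/3 · 0.21818 = 0.072727, 1/3 · 0.27778 = 0.092593, 1/3 · 0.11111 = 0.037037; summing to 0.20236.
Therefore the posterior P(box B | data) = (0.092593) / (0.20236) = 0.45757.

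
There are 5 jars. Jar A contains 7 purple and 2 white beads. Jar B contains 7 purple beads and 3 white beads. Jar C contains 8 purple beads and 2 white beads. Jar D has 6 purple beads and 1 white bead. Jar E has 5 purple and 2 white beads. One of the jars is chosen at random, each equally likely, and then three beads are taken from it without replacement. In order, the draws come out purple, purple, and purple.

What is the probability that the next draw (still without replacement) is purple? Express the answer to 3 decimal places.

The likelihood of the observed sequence under each hypothesis: P(data | jar A) = (7/9)(6/8)(5/7) = 0.41667; P(data | jar B) = (7/10)(6/9)(5/8) = 0.29167; P(data | jar C) = (8/10)(7/9)(6/8) = 0.46667; P(data | jar D) = (6/7)(5/6)(4/5) = 0.57143; P(data | jar E) = (5/7)(4/6)(3/5) = 0.28571.
Multiplying each by its prior: 1/5 · 0.41667 = 0.083333, 1/5 · 0.29167 = 0.058333, 1/5 · 0.46667 = 0.093333, 1/5 · 0.57143 = 0.11429, 1/5 · 0.28571 = 0.057143; these sum to 0.40643.
Normalising, the posterior is P(jar A | data) = 0.20504, P(jar B | data) = 0.14353, P(jar C | data) = 0.22964, P(jar D | data) = 0.2812, P(jar E | data) = 0.1406.
The predictive probability is P(purple next | data) = (2/3)(0.20504) + (4/7)(0.14353) + (5/7)(0.22964) + (3/4)(0.2812) + (1/2)(0.1406) = 0.66393.

0.664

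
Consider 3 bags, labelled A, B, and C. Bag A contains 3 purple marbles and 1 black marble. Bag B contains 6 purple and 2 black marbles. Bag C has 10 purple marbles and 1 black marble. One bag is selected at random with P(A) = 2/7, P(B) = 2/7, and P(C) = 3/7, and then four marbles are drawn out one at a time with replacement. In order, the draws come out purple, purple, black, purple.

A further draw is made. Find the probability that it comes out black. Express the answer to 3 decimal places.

0.198

Compute the likelihood of the observed sequence for each case: P(data | bag A) = (3/4)(3/4)(1/4)(3/4) = 0.10547; P(data | bag B) = (6/8)(6/8)(2/8)(6/8) = 0.10547; P(data | bag C) = (10/11)(10/11)(1/11)(10/11) = 0.068301.
Weighting by the prior gives 2/7 · 0.10547 = 0.030134, 2/7 · 0.10547 = 0.030134, 3/7 · 0.068301 = 0.029272; these sum to 0.08954.
Dividing through by the total gives posterior P(bag A | data) = 0.33654, P(bag B | data) = 0.33654, P(bag C | data) = 0.32692.
Averaging over the posterior, P(black next | data) = (1/4)(0.33654) + (1/4)(0.33654) + (1/11)(0.32692) = 0.19799.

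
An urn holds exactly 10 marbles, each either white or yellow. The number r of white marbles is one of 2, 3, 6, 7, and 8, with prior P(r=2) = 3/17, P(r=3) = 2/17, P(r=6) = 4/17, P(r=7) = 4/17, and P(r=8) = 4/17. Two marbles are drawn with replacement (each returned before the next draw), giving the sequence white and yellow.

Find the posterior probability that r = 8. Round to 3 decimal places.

0.192

The likelihood of the observed sequence under each hypothesis: P(data | r = 2) = (2/10)(8/10) = 4/25; P(data | r = 3) = (3/10)(7/10) = 21/100; P(data | r = 6) = (6/10)(4/10) = 6/25; P(data | r = 7) = (7/10)(3/10) = 21/100; P(data | r = 8) = (8/10)(2/10) = 4/25.
Weighting by the prior gives 3/17 · 4/25 = 12/425, 2/17 · 21/100 = 21/850, 4/17 · 6/25 = 24/425, 4/17 · 21/100 = 21/425, 4/17 · 4/25 = 16/425; with total 167/850.
By Bayes' rule, P(r = 8 | data) = (16/425) / (167/850) = 32/167.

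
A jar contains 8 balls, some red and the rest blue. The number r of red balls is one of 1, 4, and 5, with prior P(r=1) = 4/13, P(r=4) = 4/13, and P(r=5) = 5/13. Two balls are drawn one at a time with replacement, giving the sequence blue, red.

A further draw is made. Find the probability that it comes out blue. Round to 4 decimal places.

0.5067

Compute the likelihood of the observed sequence for each case: P(data | r = 1) = (7/8)(1/8) = 7/64; P(data | r = 4) = (4/8)(4/8) = 1/4; P(data | r = 5) = (3/8)(5/8) = 15/64.
Weighting by the prior gives 4/13 · 7/64 = 7/208, 4/13 · 1/4 = 1/13, 5/13 · 15/64 = 75/832; with total 167/832.
Dividing through by the total gives posterior P(r = 1 | data) = 0.16766, P(r = 4 | data) = 0.38323, P(r = 5 | data) = 0.4491.
So P(blue next | data) = Σ P(blue next | H) P(H | data) = (7/8)(0.16766) + (1/2)(0.38323) + (3/8)(0.4491) = 0.50674.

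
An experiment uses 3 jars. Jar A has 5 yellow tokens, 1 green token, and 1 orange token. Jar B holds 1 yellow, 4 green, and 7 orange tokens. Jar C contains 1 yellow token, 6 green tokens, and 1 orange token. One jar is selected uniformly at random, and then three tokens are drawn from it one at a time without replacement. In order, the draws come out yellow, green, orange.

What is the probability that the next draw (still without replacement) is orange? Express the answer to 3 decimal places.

The likelihood of the observed sequence under each hypothesis: P(data | jar A) = (5/7)(1/6)(1/5) = 0.02381; P(data | jar B) = (1/12)(4/11)(7/10) = 0.021212; P(data | jar C) = (1/8)(6/7)(1/6) = 0.017857.
The prior-weighted likelihoods are 1/3 · 0.02381 = 0.0079365, 1/3 · 0.021212 = 0.0070707, 1/3 · 0.017857 = 0.0059524; these sum to 0.02096.
The posterior is then P(jar A | data) = 0.37866, P(jar B | data) = 0.33735, P(jar C | data) = 0.28399.
So P(orange next | data) = Σ P(orange next | H) P(H | data) = (0)(0.37866) + (2/3)(0.33735) + (0)(0.28399) = 0.2249.

0.225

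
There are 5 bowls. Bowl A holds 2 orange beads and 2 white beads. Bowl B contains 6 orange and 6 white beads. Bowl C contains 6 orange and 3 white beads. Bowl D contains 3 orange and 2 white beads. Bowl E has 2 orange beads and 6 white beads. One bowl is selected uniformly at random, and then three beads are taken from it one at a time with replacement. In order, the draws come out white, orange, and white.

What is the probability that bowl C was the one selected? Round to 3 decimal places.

0.132

Compute the likelihood of the observed sequence for each case: P(data | bowl A) = (2/4)(2/4)(2/4) = 0.125; P(data | bowl B) = (6/12)(6/12)(6/12) = 0.125; P(data | bowl C) = (3/9)(6/9)(3/9) = 0.074074; P(data | bowl D) = (2/5)(3/5)(2/5) = 0.096; P(data | bowl E) = (6/8)(2/8)(6/8) = 0.14062.
Multiplying each by its prior: 1/5 · 0.125 = 0.025, 1/5 · 0.125 = 0.025, 1/5 · 0.074074 = 0.014815, 1/5 · 0.096 = 0.0192, 1/5 · 0.14062 = 0.028125; these sum to 0.11214.
So P(bowl C | data) = (0.014815) / (0.11214) = 0.13211.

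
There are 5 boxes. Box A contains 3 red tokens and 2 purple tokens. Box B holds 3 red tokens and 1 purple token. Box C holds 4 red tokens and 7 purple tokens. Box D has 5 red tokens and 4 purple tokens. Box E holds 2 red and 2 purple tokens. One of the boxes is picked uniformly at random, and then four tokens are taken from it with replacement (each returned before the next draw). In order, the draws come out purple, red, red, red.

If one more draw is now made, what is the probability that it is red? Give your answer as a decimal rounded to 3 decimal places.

0.597

The likelihood of the observed sequence under each hypothesis: P(data | box A) = (2/5)(3/5)(3/5)(3/5) = 0.0864; P(data | box B) = (1/4)(3/4)(3/4)(3/4) = 0.10547; P(data | box C) = (7/11)(4/11)(4/11)(4/11) = 0.030599; P(data | box D) = (4/9)(5/9)(5/9)(5/9) = 0.076208; P(data | box E) = (2/4)(2/4)(2/4)(2/4) = 0.0625.
Multiplying each by its prior: 1/5 · 0.0864 = 0.01728, 1/5 · 0.10547 = 0.021094, 1/5 · 0.030599 = 0.0061198, 1/5 · 0.076208 = 0.015242, 1/5 · 0.0625 = 0.0125; summing to 0.072235.
Normalising, the posterior is P(box A | data) = 0.23922, P(box B | data) = 0.29202, P(box C | data) = 0.084721, P(box D | data) = 0.211, P(box E | data) = 0.17305.
So P(red next | data) = Σ P(red next | H) P(H | data) = (3/5)(0.23922) + (3/4)(0.29202) + (4/11)(0.084721) + (5/9)(0.211) + (1/2)(0.17305) = 0.5971.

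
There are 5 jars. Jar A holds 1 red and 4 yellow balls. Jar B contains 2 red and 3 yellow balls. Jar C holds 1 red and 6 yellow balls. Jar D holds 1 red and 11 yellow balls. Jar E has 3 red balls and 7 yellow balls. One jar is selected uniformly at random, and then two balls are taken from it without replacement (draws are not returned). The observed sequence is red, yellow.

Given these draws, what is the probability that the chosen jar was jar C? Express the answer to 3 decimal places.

0.149

Compute the likelihood of the observed sequence for each case: P(data | jar A) = (1/5)(4/4) = 0.2; P(data | jar B) = (2/5)(3/4) = 0.3; P(data | jar C) = (1/7)(6/6) = 0.14286; P(data | jar D) = (1/12)(11/11) = 0.083333; P(data | jar E) = (3/10)(7/9) = 0.23333.
The prior-weighted likelihoods are 1/5 · 0.2 = 0.04, 1/5 · 0.3 = 0.06, 1/5 · 0.14286 = 0.028571, 1/5 · 0.083333 = 0.016667, 1/5 · 0.23333 = 0.046667; with total 0.1919.
By Bayes' rule, P(jar C | data) = (0.028571) / (0.1919) = 0.14888.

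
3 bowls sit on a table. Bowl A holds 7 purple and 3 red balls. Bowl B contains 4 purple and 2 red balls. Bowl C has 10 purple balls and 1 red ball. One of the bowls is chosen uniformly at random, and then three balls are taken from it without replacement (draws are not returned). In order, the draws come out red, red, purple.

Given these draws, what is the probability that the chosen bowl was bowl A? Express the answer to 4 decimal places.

0.4667

Under each hypothesis, the probability of the observed sequence is: P(data | bowl A) = (3/10)(2/9)(7/8) = 7/120; P(data | bowl B) = (2/6)(1/5)(4/4) = 1/15; P(data | bowl C) = (1/11)(0/10) = 0.
The prior-weighted likelihoods are 1/3 · 7/120 = 7/360, 1/3 · 1/15 = 1/45, 1/3 · 0 = 0; these sum to 1/24.
Therefore the posterior P(bowl A | data) = (7/360) / (1/24) = 7/15.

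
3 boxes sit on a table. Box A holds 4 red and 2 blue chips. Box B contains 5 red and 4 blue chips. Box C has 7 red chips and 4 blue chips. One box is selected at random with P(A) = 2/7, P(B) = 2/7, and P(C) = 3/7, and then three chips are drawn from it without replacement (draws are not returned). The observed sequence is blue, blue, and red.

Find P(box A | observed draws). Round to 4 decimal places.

Compute the likelihood of the observed sequence for each case: P(data | box A) = (2/6)(1/5)(4/4) = 0.066667; P(data | box B) = (4/9)(3/8)(5/7) = 0.11905; P(data | box C) = (4/11)(3/10)(7/9) = 0.084848.
Weighting by the prior gives 2/7 · 0.066667 = 0.019048, 2/7 · 0.11905 = 0.034014, 3/7 · 0.084848 = 0.036364; with total 0.089425.
Hence P(box A | data) = (0.019048) / (0.089425) = 0.213.

0.2130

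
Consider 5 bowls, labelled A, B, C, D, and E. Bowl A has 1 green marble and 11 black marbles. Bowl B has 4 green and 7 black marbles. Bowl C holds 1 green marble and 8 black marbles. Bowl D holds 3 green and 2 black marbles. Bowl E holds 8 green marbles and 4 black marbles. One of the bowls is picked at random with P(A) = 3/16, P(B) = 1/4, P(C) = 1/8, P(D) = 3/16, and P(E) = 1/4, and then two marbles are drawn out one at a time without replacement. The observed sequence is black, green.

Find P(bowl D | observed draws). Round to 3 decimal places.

0.268

Compute the likelihood of the observed sequence for each case: P(data | bowl A) = (11/12)(1/11) = 0.083333; P(data | bowl B) = (7/11)(4/10) = 0.25455; P(data | bowl C) = (8/9)(1/8) = 0.11111; P(data | bowl D) = (2/5)(3/4) = 0.3; P(data | bowl E) = (4/12)(8/11) = 0.24242.
The prior-weighted likelihoods are 3/16 · 0.083333 = 0.015625, 1/4 · 0.25455 = 0.063636, 1/8 · 0.11111 = 0.013889, 3/16 · 0.3 = 0.05625, 1/4 · 0.24242 = 0.060606; these sum to 0.21001.
By Bayes' rule, P(bowl D | data) = (0.05625) / (0.21001) = 0.26785.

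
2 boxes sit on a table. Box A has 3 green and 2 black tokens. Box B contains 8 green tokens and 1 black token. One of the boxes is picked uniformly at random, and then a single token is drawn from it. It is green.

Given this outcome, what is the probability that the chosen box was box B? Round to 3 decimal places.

Under each hypothesis, the probability of this draw is: P(data | box A) = (3/5) = 3/5; P(data | box B) = (8/9) = 8/9.
Multiplying each by its prior: 1/2 · 3/5 = 3/10, 1/2 · 8/9 = 4/9; summing to 67/90.
So P(box B | data) = (4/9) / (67/90) = 40/67.

0.597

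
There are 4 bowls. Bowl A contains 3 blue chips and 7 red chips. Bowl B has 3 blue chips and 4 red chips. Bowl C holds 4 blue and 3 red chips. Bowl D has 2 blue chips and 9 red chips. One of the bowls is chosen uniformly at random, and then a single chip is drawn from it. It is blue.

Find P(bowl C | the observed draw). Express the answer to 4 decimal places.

Under each hypothesis, the probability of this draw is: P(data | bowl A) = (3/10) = 3/10; P(data | bowl B) = (3/7) = 3/7; P(data | bowl C) = (4/7) = 4/7; P(data | bowl D) = (2/11) = 2/11.
The prior-weighted likelihoods are 1/4 · 3/10 = 3/40, 1/4 · 3/7 = 3/28, 1/4 · 4/7 = 1/7, 1/4 · 2/11 = 1/22; with total 163/440.
Therefore the posterior P(bowl C | data) = (1/7) / (163/440) = 440/1141.

0.3856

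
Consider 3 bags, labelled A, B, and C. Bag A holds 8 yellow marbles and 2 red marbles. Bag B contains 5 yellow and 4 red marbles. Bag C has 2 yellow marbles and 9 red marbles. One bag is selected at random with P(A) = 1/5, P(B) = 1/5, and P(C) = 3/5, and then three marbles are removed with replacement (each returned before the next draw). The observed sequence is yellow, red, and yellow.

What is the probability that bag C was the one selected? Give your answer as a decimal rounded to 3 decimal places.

For each hypothesis, P(data | H) works out to: P(data | bag A) = (8/10)(2/10)(8/10) = 0.128; P(data | bag B) = (5/9)(4/9)(5/9) = 0.13717; P(data | bag C) = (2/11)(9/11)(2/11) = 0.027047.
Multiplying each by its prior: 1/5 · 0.128 = 0.0256, 1/5 · 0.13717 = 0.027435, 3/5 · 0.027047 = 0.016228; these sum to 0.069263.
So P(bag C | data) = (0.016228) / (0.069263) = 0.2343.

0.234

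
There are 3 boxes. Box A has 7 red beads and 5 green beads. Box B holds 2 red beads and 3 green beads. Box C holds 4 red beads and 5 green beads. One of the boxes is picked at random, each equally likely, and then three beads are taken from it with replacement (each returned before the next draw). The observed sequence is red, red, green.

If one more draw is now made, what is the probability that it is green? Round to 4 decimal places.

0.5112

For each hypothesis, P(data | H) works out to: P(data | box A) = (7/12)(7/12)(5/12) = 0.14178; P(data | box B) = (2/5)(2/5)(3/5) = 0.096; P(data | box C) = (4/9)(4/9)(5/9) = 0.10974.
The prior-weighted likelihoods are 1/3 · 0.14178 = 0.047261, 1/3 · 0.096 = 0.032, 1/3 · 0.10974 = 0.03658; summing to 0.11584.
The posterior is then P(box A | data) = 0.40798, P(box B | data) = 0.27624, P(box C | data) = 0.31578.
The predictive probability is P(green next | data) = (5/12)(0.40798) + (3/5)(0.27624) + (5/9)(0.31578) = 0.51117.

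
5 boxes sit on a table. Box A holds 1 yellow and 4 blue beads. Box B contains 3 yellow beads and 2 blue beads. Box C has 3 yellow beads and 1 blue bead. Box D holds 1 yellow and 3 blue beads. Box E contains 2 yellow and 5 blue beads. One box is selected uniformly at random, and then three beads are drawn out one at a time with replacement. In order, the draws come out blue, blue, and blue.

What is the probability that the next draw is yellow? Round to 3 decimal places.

0.263

The likelihood of the observed sequence under each hypothesis: P(data | box A) = (4/5)(4/5)(4/5) = 0.512; P(data | box B) = (2/5)(2/5)(2/5) = 0.064; P(data | box C) = (1/4)(1/4)(1/4) = 0.015625; P(data | box D) = (3/4)(3/4)(3/4) = 0.42188; P(data | box E) = (5/7)(5/7)(5/7) = 0.36443.
Multiplying each by its prior: 1/5 · 0.512 = 0.1024, 1/5 · 0.064 = 0.0128, 1/5 · 0.015625 = 0.003125, 1/5 · 0.42188 = 0.084375, 1/5 · 0.36443 = 0.072886; with total 0.27559.
Normalising, the posterior is P(box A | data) = 0.37157, P(box B | data) = 0.046446, P(box C | data) = 0.011339, P(box D | data) = 0.30617, P(box E | data) = 0.26448.
So P(yellow next | data) = Σ P(yellow next | H) P(H | data) = (1/5)(0.37157) + (3/5)(0.046446) + (3/4)(0.011339) + (1/4)(0.30617) + (2/7)(0.26448) = 0.26279.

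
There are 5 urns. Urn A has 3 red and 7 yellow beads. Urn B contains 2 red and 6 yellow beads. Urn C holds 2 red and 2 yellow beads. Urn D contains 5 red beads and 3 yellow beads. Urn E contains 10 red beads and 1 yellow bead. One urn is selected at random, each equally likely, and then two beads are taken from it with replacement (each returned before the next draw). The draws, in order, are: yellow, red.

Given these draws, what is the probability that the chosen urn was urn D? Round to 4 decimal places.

Compute the likelihood of the observed sequence for each case: P(data | urn A) = (7/10)(3/10) = 0.21; P(data | urn B) = (6/8)(2/8) = 0.1875; P(data | urn C) = (2/4)(2/4) = 0.25; P(data | urn D) = (3/8)(5/8) = 0.23438; P(data | urn E) = (1/11)(10/11) = 0.082645.
The prior-weighted likelihoods are 1/5 · 0.21 = 0.042, 1/5 · 0.1875 = 0.0375, 1/5 · 0.25 = 0.05, 1/5 · 0.23438 = 0.046875, 1/5 · 0.082645 = 0.016529; with total 0.1929.
So P(urn D | data) = (0.046875) / (0.1929) = 0.243.

0.2430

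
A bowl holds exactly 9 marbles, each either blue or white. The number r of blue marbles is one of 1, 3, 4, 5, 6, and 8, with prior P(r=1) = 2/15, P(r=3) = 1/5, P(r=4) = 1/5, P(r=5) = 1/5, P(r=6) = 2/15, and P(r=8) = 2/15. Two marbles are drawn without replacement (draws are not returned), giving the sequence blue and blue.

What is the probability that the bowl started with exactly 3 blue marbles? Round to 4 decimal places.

0.0629

For each hypothesis, P(data | H) works out to: P(data | r = 1) = (1/9)(0/8) = 0; P(data | r = 3) = (3/9)(2/8) = 1/12; P(data | r = 4) = (4/9)(3/8) = 1/6; P(data | r = 5) = (5/9)(4/8) = 5/18; P(data | r = 6) = (6/9)(5/8) = 5/12; P(data | r = 8) = (8/9)(7/8) = 7/9.
Multiplying each by its prior: 2/15 · 0 = 0, 1/5 · 1/12 = 1/60, 1/5 · 1/6 = 1/30, 1/5 · 5/18 = 1/18, 2/15 · 5/12 = 1/18, 2/15 · 7/9 = 14/135; with total 143/540.
By Bayes' rule, P(r = 3 | data) = (1/60) / (143/540) = 9/143.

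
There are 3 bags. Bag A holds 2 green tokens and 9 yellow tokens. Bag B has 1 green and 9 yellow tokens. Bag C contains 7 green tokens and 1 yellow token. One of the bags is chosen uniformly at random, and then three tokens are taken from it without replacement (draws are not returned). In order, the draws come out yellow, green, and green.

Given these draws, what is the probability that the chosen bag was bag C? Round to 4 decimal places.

0.8730

For each hypothesis, P(data | H) works out to: P(data | bag A) = (9/11)(2/10)(1/9) = 1/55; P(data | bag B) = (9/10)(1/9)(0/8) = 0; P(data | bag C) = (1/8)(7/7)(6/6) = 1/8.
The prior-weighted likelihoods are 1/3 · 1/55 = 1/165, 1/3 · 0 = 0, 1/3 · 1/8 = 1/24; with total 21/440.
Hence P(bag C | data) = (1/24) / (21/440) = 55/63.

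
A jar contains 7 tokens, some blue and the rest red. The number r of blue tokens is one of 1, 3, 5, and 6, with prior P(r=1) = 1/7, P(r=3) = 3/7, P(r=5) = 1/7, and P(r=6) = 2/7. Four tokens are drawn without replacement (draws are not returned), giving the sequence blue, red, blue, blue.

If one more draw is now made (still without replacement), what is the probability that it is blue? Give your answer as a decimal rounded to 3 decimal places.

For each hypothesis, P(data | H) works out to: P(data | r = 1) = (1/7)(6/6)(0/5) = 0; P(data | r = 3) = (3/7)(4/6)(2/5)(1/4) = 1/35; P(data | r = 5) = (5/7)(2/6)(4/5)(3/4) = 1/7; P(data | r = 6) = (6/7)(1/6)(5/5)(4/4) = 1/7.
Multiplying each by its prior: 1/7 · 0 = 0, 3/7 · 1/35 = 3/245, 1/7 · 1/7 = 1/49, 2/7 · 1/7 = 2/49; with total 18/245.
Dividing through by the total gives posterior P(r = 1 | data) = 0, P(r = 3 | data) = 1/6, P(r = 5 | data) = 5/18, P(r = 6 | data) = 5/9.
So P(blue next | data) = Σ P(blue next | H) P(H | data) = (0)(1/6) + (2/3)(5/18) + (1)(5/9) = 20/27.

0.741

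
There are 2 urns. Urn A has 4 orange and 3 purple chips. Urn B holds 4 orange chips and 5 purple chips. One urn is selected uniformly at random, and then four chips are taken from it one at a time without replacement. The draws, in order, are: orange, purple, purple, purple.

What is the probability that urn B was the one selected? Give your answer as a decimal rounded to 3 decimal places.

Under each hypothesis, the probability of the observed sequence is: P(data | urn A) = (4/7)(3/6)(2/5)(1/4) = 1/35; P(data | urn B) = (4/9)(5/8)(4/7)(3/6) = 5/63.
Weighting by the prior gives 1/2 · 1/35 = 1/70, 1/2 · 5/63 = 5/126; these sum to 17/315.
By Bayes' rule, P(urn B | data) = (5/126) / (17/315) = 25/34.

0.735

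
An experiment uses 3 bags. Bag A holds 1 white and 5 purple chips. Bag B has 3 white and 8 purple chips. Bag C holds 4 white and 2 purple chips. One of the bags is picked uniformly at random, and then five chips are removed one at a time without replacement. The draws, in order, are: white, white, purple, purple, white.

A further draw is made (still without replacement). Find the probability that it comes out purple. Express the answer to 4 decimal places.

0.0833

Under each hypothesis, the probability of the observed sequence is: P(data | bag A) = (1/6)(0/5) = 0; P(data | bag B) = (3/11)(2/10)(8/9)(7/8)(1/7) = 1/165; P(data | bag C) = (4/6)(3/5)(2/4)(1/3)(2/2) = 1/15.
Multiplying each by its prior: 1/3 · 0 = 0, 1/3 · 1/165 = 1/495, 1/3 · 1/15 = 1/45; these sum to 4/165.
The posterior is then P(bag A | data) = 0, P(bag B | data) = 1/12, P(bag C | data) = 11/12.
So P(purple next | data) = Σ P(purple next | H) P(H | data) = (1)(1/12) + (0)(11/12) = 1/12.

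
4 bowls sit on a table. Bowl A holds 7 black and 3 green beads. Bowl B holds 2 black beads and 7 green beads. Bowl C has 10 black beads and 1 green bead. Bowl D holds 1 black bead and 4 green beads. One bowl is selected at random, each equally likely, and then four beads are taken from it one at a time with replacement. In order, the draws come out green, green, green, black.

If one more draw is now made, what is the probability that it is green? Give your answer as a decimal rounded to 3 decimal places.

0.746

The likelihood of the observed sequence under each hypothesis: P(data | bowl A) = (3/10)(3/10)(3/10)(7/10) = 0.0189; P(data | bowl B) = (7/9)(7/9)(7/9)(2/9) = 0.10456; P(data | bowl C) = (1/11)(1/11)(1/11)(10/11) = 0.00068301; P(data | bowl D) = (4/5)(4/5)(4/5)(1/5) = 0.1024.
The prior-weighted likelihoods are 1/4 · 0.0189 = 0.004725, 1/4 · 0.10456 = 0.026139, 1/4 · 0.00068301 = 0.00017075, 1/4 · 0.1024 = 0.0256; with total 0.056635.
The posterior is then P(bowl A | data) = 0.083429, P(bowl B | data) = 0.46154, P(bowl C | data) = 0.003015, P(bowl D | data) = 0.45202.
So P(green next | data) = Σ P(green next | H) P(H | data) = (3/10)(0.083429) + (7/9)(0.46154) + (1/11)(0.003015) + (4/5)(0.45202) = 0.74589.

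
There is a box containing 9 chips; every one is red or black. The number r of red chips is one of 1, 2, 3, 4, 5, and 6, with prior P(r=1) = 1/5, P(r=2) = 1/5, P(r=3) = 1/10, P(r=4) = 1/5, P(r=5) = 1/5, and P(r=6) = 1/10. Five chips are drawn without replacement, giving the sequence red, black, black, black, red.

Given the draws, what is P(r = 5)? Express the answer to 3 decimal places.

Under each hypothesis, the probability of the observed sequence is: P(data | r = 1) = (1/9)(8/8)(7/7)(6/6)(0/5) = 0; P(data | r = 2) = (2/9)(7/8)(6/7)(5/6)(1/5) = 1/36; P(data | r = 3) = (3/9)(6/8)(5/7)(4/6)(2/5) = 1/21; P(data | r = 4) = (4/9)(5/8)(4/7)(3/6)(3/5) = 1/21; P(data | r = 5) = (5/9)(4/8)(3/7)(2/6)(4/5) = 2/63; P(data | r = 6) = (6/9)(3/8)(2/7)(1/6)(5/5) = 1/84.
Weighting by the prior gives 1/5 · 0 = 0, 1/5 · 1/36 = 1/180, 1/10 · 1/21 = 1/210, 1/5 · 1/21 = 1/105, 1/5 · 2/63 = 2/315, 1/10 · 1/84 = 1/840; with total 23/840.
By Bayes' rule, P(r = 5 | data) = (2/315) / (23/840) = 16/69.

0.232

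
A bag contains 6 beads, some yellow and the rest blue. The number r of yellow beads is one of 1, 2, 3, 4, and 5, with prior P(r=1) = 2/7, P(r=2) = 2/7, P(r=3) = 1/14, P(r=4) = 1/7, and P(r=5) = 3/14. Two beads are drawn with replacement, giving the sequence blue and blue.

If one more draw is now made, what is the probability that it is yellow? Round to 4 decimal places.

0.2736

The likelihood of the observed sequence under each hypothesis: P(data | r = 1) = (5/6)(5/6) = 25/36; P(data | r = 2) = (4/6)(4/6) = 4/9; P(data | r = 3) = (3/6)(3/6) = 1/4; P(data | r = 4) = (2/6)(2/6) = 1/9; P(data | r = 5) = (1/6)(1/6) = 1/36.
Weighting by the prior gives 2/7 · 25/36 = 25/126, 2/7 · 4/9 = 8/63, 1/14 · 1/4 = 1/56, 1/7 · 1/9 = 1/63, 3/14 · 1/36 = 1/168; these sum to 23/63.
Dividing through by the total gives posterior P(r = 1 | data) = 25/46, P(r = 2 | data) = 8/23, P(r = 3 | data) = 9/184, P(r = 4 | data) = 1/23, P(r = 5 | data) = 3/184.
The predictive probability is P(yellow next | data) = (1/6)(25/46) + (1/3)(8/23) + (1/2)(9/184) + (2/3)(1/23) + (5/6)(3/184) = 151/552.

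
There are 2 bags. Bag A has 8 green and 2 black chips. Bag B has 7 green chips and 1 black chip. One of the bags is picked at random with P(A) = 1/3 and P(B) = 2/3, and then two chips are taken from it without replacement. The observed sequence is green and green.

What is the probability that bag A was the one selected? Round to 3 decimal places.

0.293

For each hypothesis, P(data | H) works out to: P(data | bag A) = (8/10)(7/9) = 28/45; P(data | bag B) = (7/8)(6/7) = 3/4.
The prior-weighted likelihoods are 1/3 · 28/45 = 28/135, 2/3 · 3/4 = 1/2; summing to 191/270.
Therefore the posterior P(bag A | data) = (28/135) / (191/270) = 56/191.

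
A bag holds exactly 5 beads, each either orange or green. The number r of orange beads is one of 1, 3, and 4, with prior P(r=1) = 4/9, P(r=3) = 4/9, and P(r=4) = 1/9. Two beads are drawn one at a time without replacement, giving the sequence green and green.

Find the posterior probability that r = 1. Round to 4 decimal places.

The likelihood of the observed sequence under each hypothesis: P(data | r = 1) = (4/5)(3/4) = 3/5; P(data | r = 3) = (2/5)(1/4) = 1/10; P(data | r = 4) = (1/5)(0/4) = 0.
Weighting by the prior gives 4/9 · 3/5 = 4/15, 4/9 · 1/10 = 2/45, 1/9 · 0 = 0; these sum to 14/45.
Hence P(r = 1 | data) = (4/15) / (14/45) = 6/7.

0.8571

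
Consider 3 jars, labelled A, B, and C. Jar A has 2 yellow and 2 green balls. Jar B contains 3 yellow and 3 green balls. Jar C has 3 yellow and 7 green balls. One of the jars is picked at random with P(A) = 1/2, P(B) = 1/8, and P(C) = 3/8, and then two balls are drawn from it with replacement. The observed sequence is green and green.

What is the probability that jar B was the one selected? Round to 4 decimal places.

0.0919

For each hypothesis, P(data | H) works out to: P(data | jar A) = (2/4)(2/4) = 1/4; P(data | jar B) = (3/6)(3/6) = 1/4; P(data | jar C) = (7/10)(7/10) = 49/100.
Multiplying each by its prior: 1/2 · 1/4 = 1/8, 1/8 · 1/4 = 1/32, 3/8 · 49/100 = 147/800; these sum to 17/50.
By Bayes' rule, P(jar B | data) = (1/32) / (17/50) = 25/272.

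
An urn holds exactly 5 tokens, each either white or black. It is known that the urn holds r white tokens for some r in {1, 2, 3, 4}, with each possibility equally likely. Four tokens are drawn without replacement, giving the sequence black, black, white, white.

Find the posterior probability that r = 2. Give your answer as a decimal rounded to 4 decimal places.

0.5000

For each hypothesis, P(data | H) works out to: P(data | r = 1) = (4/5)(3/4)(1/3)(0/2) = 0; P(data | r = 2) = (3/5)(2/4)(2/3)(1/2) = 1/10; P(data | r = 3) = (2/5)(1/4)(3/3)(2/2) = 1/10; P(data | r = 4) = (1/5)(0/4) = 0.
The prior-weighted likelihoods are 1/4 · 0 = 0, 1/4 · 1/10 = 1/40, 1/4 · 1/10 = 1/40, 1/4 · 0 = 0; summing to 1/20.
Hence P(r = 2 | data) = (1/40) / (1/20) = 1/2.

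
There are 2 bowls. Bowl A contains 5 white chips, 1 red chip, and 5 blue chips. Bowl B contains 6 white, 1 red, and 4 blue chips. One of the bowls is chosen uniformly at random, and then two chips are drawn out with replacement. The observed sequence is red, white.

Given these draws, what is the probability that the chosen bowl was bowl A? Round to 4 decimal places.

For each hypothesis, P(data | H) works out to: P(data | bowl A) = (1/11)(5/11) = 5/121; P(data | bowl B) = (1/11)(6/11) = 6/121.
Weighting by the prior gives 1/2 · 5/121 = 5/242, 1/2 · 6/121 = 3/121; these sum to 1/22.
So P(bowl A | data) = (5/242) / (1/22) = 5/11.

0.4545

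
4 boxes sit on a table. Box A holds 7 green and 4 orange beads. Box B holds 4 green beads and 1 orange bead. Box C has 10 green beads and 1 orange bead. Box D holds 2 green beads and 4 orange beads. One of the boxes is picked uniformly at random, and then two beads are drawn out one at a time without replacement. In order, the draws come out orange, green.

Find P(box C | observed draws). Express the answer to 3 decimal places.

0.112

Under each hypothesis, the probability of the observed sequence is: P(data | box A) = (4/11)(7/10) = 14/55; P(data | box B) = (1/5)(4/4) = 1/5; P(data | box C) = (1/11)(10/10) = 1/11; P(data | box D) = (4/6)(2/5) = 4/15.
Weighting by the prior gives 1/4 · 14/55 = 7/110, 1/4 · 1/5 = 1/20, 1/4 · 1/11 = 1/44, 1/4 · 4/15 = 1/15; with total 67/330.
By Bayes' rule, P(box C | data) = (1/44) / (67/330) = 15/134.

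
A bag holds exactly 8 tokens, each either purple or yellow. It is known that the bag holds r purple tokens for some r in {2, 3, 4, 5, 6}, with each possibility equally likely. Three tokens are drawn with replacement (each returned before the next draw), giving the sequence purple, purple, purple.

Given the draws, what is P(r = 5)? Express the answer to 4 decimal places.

0.2841

Under each hypothesis, the probability of the observed sequence is: P(data | r = 2) = (2/8)(2/8)(2/8) = 0.015625; P(data | r = 3) = (3/8)(3/8)(3/8) = 0.052734; P(data | r = 4) = (4/8)(4/8)(4/8) = 0.125; P(data | r = 5) = (5/8)(5/8)(5/8) = 0.24414; P(data | r = 6) = (6/8)(6/8)(6/8) = 0.42188.
Weighting by the prior gives 1/5 · 0.015625 = 0.003125, 1/5 · 0.052734 = 0.010547, 1/5 · 0.125 = 0.025, 1/5 · 0.24414 = 0.048828, 1/5 · 0.42188 = 0.084375; summing to 0.17188.
So P(r = 5 | data) = (0.048828) / (0.17188) = 0.28409.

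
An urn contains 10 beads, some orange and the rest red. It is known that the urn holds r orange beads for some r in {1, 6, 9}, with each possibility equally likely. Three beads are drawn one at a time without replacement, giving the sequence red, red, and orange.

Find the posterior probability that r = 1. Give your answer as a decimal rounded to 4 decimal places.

Compute the likelihood of the observed sequence for each case: P(data | r = 1) = (9/10)(8/9)(1/8) = 1/10; P(data | r = 6) = (4/10)(3/9)(6/8) = 1/10; P(data | r = 9) = (1/10)(0/9) = 0.
Weighting by the prior gives 1/3 · 1/10 = 1/30, 1/3 · 1/10 = 1/30, 1/3 · 0 = 0; summing to 1/15.
Hence P(r = 1 | data) = (1/30) / (1/15) = 1/2.

0.5000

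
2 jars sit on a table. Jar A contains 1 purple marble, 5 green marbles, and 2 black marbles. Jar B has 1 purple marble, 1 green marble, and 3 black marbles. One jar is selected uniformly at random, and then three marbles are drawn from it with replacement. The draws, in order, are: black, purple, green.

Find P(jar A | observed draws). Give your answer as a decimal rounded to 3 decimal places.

Compute the likelihood of the observed sequence for each case: P(data | jar A) = (2/8)(1/8)(5/8) = 0.019531; P(data | jar B) = (3/5)(1/5)(1/5) = 0.024.
The prior-weighted likelihoods are 1/2 · 0.019531 = 0.0097656, 1/2 · 0.024 = 0.012; these sum to 0.021766.
By Bayes' rule, P(jar A | data) = (0.0097656) / (0.021766) = 0.44867.

0.449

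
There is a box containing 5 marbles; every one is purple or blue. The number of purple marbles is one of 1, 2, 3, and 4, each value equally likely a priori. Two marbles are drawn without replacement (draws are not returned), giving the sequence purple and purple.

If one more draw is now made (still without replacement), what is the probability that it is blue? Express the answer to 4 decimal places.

The likelihood of the observed sequence under each hypothesis: P(data | r = 1) = (1/5)(0/4) = 0; P(data | r = 2) = (2/5)(1/4) = 1/10; P(data | r = 3) = (3/5)(2/4) = 3/10; P(data | r = 4) = (4/5)(3/4) = 3/5.
Weighting by the prior gives 1/4 · 0 = 0, 1/4 · 1/10 = 1/40, 1/4 · 3/10 = 3/40, 1/4 · 3/5 = 3/20; summing to 1/4.
The posterior is then P(r = 1 | data) = 0, P(r = 2 | data) = 1/10, P(r = 3 | data) = 3/10, P(r = 4 | data) = 3/5.
Averaging over the posterior, P(blue next | data) = (1)(1/10) + (2/3)(3/10) + (1/3)(3/5) = 1/2.

0.5000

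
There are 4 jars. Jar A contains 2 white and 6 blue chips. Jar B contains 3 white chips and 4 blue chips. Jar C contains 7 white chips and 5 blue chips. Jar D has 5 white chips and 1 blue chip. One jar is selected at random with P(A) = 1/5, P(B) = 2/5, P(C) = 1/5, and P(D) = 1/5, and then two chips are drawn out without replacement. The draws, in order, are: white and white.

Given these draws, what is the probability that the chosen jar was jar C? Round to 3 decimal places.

0.244

Under each hypothesis, the probability of the observed sequence is: P(data | jar A) = (2/8)(1/7) = 0.035714; P(data | jar B) = (3/7)(2/6) = 0.14286; P(data | jar C) = (7/12)(6/11) = 0.31818; P(data | jar D) = (5/6)(4/5) = 0.66667.
Multiplying each by its prior: 1/5 · 0.035714 = 0.0071429, 2/5 · 0.14286 = 0.057143, 1/5 · 0.31818 = 0.063636, 1/5 · 0.66667 = 0.13333; these sum to 0.26126.
Therefore the posterior P(jar C | data) = (0.063636) / (0.26126) = 0.24358.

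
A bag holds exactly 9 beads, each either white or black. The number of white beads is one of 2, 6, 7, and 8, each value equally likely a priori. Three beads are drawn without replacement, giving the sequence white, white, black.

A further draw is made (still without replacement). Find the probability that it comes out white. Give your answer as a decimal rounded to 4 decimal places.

0.7623

For each hypothesis, P(data | H) works out to: P(data | r = 2) = (2/9)(1/8)(7/7) = 1/36; P(data | r = 6) = (6/9)(5/8)(3/7) = 5/28; P(data | r = 7) = (7/9)(6/8)(2/7) = 1/6; P(data | r = 8) = (8/9)(7/8)(1/7) = 1/9.
Weighting by the prior gives 1/4 · 1/36 = 1/144, 1/4 · 5/28 = 5/112, 1/4 · 1/6 = 1/24, 1/4 · 1/9 = 1/36; summing to 61/504.
Normalising, the posterior is P(r = 2 | data) = 7/122, P(r = 6 | data) = 45/122, P(r = 7 | data) = 21/61, P(r = 8 | data) = 14/61.
The predictive probability is P(white next | data) = (0)(7/122) + (2/3)(45/122) + (5/6)(21/61) + (1)(14/61) = 93/122.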